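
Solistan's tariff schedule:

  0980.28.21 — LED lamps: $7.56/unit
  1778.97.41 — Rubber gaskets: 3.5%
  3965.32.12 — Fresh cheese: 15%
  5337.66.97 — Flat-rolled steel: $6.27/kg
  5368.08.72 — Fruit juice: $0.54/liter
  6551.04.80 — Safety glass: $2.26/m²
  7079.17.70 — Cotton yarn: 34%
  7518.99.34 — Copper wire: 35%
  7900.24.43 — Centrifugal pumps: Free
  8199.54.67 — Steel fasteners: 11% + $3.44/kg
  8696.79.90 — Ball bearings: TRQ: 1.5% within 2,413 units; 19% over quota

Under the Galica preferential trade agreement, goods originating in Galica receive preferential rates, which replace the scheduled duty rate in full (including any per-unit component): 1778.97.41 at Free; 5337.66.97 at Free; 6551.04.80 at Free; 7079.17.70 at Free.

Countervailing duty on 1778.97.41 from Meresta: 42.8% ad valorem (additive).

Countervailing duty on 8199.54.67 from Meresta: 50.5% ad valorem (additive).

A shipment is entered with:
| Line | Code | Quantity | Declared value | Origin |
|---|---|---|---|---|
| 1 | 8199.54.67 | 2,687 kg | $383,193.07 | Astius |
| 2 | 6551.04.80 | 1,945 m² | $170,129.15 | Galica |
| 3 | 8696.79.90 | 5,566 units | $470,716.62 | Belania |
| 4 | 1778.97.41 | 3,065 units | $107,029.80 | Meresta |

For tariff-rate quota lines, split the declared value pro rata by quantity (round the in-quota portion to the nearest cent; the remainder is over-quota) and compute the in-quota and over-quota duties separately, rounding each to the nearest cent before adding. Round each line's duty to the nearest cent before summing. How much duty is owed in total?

$154,673.68

Line 1 (8199.54.67, Astius, 2,687 kg, $383,193.07):
Base rate for 8199.54.67 is 11% + $3.44/kg.
The additional-duty order on 8199.54.67 targets Meresta, not Astius; it does not apply.
Duty = $383,193.07 × 11% + 2,687 × $3.44 = $51,394.52.
Line 2 (6551.04.80, Galica, 1,945 m², $170,129.15):
Base rate for 6551.04.80 is $2.26/m².
Origin Galica qualifies under the Solistan–Galica agreement and 6551.04.80 is covered: preferential rate Free applies instead.
Duty = $170,129.15 × 0% = $0.00.
Line 3 (8696.79.90, Belania, 5,566 units, $470,716.62):
Code 8696.79.90 is under a tariff-rate quota (threshold 2,413 units). In-quota: 2,413 units at 1.5%; over-quota: 3,153 units at 19%.
Pro-rata value split: in-quota = $470,716.62 × 2,413/5,566 = $204,067.41; over-quota = $470,716.62 − $204,067.41 = $266,649.21.
In-quota duty = $204,067.41 × 1.5% = $3,061.01. Over-quota duty = $266,649.21 × 19% = $50,663.35.
Line duty = $3,061.01 + $50,663.35 = $53,724.36.
Line 4 (1778.97.41, Meresta, 3,065 units, $107,029.80):
Base rate for 1778.97.41 is 3.5%.
1778.97.41 has an FTA preferential rate, but origin Meresta is not Galica; base rate stands.
Additional duty on 1778.97.41 from Meresta: +42.8%. Applied ad valorem rate: 3.5% + 42.8% = 46.3%.
Duty = $107,029.80 × 46.3% = $49,554.80.
Total = $51,394.52 + $0.00 + $53,724.36 + $49,554.80 = $154,673.68.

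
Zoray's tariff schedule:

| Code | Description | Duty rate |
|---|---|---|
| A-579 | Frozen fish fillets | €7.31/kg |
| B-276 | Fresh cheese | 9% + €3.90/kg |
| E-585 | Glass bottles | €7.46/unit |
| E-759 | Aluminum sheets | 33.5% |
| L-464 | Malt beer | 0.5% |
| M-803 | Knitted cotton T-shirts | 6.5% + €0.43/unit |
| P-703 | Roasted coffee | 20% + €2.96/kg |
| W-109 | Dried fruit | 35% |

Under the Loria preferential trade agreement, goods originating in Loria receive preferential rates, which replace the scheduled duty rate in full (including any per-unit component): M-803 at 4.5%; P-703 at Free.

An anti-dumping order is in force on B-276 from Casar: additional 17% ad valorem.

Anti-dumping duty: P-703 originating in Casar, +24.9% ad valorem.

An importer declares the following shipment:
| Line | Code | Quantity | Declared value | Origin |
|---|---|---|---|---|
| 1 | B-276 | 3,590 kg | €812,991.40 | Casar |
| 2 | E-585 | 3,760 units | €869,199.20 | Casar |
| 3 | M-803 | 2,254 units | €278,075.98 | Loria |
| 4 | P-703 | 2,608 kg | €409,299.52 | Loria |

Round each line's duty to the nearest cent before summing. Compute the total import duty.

Line 1 (B-276, Casar, 3,590 kg, €812,991.40):
Base rate for B-276 is 9% + €3.90/kg.
Additional duty on B-276 from Casar: +17%. Applied ad valorem rate: 9% + 17% = 26%.
Duty = €812,991.40 × 26% + 3,590 × €3.90 = €225,378.76.
Line 2 (E-585, Casar, 3,760 units, €869,199.20):
Base rate for E-585 is €7.46/unit.
Duty = 3,760 × €7.46 = €28,049.60.
Line 3 (M-803, Loria, 2,254 units, €278,075.98):
Base rate for M-803 is 6.5% + €0.43/unit.
Origin Loria qualifies under the Zoray–Loria agreement and M-803 is covered: preferential rate 4.5% applies instead.
Duty = €278,075.98 × 4.5% = €12,513.42.
Line 4 (P-703, Loria, 2,608 kg, €409,299.52):
Base rate for P-703 is 20% + €2.96/kg.
Origin Loria qualifies under the Zoray–Loria agreement and P-703 is covered: preferential rate Free applies instead.
The additional-duty order on P-703 targets Casar, not Loria; it does not apply.
Duty = €409,299.52 × 0% = €0.00.
Total = €225,378.76 + €28,049.60 + €12,513.42 + €0.00 = €265,941.78.

€265,941.78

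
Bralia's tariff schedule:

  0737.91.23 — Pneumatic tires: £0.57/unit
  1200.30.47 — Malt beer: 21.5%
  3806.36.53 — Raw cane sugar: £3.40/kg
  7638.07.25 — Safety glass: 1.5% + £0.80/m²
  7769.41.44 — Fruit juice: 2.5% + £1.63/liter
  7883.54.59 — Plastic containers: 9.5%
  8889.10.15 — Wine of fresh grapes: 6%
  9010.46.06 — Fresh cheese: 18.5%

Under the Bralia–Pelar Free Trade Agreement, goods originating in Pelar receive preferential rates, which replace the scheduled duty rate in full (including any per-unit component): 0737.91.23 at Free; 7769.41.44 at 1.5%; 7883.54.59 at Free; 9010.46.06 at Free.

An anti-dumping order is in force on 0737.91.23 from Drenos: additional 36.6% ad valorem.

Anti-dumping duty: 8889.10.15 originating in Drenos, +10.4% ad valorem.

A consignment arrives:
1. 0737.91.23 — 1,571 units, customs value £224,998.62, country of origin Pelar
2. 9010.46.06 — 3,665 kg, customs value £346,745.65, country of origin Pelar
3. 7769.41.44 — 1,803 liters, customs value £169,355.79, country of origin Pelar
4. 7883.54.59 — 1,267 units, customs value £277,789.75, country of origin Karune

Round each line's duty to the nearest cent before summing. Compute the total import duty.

£28,930.37

Line 1 (0737.91.23, Pelar, 1,571 units, £224,998.62):
Base rate for 0737.91.23 is £0.57/unit.
Origin Pelar qualifies under the Bralia–Pelar agreement and 0737.91.23 is covered: preferential rate Free applies instead.
The additional-duty order on 0737.91.23 targets Drenos, not Pelar; it does not apply.
Duty = £224,998.62 × 0% = £0.00.
Line 2 (9010.46.06, Pelar, 3,665 kg, £346,745.65):
Base rate for 9010.46.06 is 18.5%.
Origin Pelar qualifies under the Bralia–Pelar agreement and 9010.46.06 is covered: preferential rate Free applies instead.
Duty = £346,745.65 × 0% = £0.00.
Line 3 (7769.41.44, Pelar, 1,803 liters, £169,355.79):
Base rate for 7769.41.44 is 2.5% + £1.63/liter.
Origin Pelar qualifies under the Bralia–Pelar agreement and 7769.41.44 is covered: preferential rate 1.5% applies instead.
Duty = £169,355.79 × 1.5% = £2,540.34.
Line 4 (7883.54.59, Karune, 1,267 units, £277,789.75):
Base rate for 7883.54.59 is 9.5%.
7883.54.59 has an FTA preferential rate, but origin Karune is not Pelar; base rate stands.
Duty = £277,789.75 × 9.5% = £26,390.03.
Total = £0.00 + £0.00 + £2,540.34 + £26,390.03 = £28,930.37.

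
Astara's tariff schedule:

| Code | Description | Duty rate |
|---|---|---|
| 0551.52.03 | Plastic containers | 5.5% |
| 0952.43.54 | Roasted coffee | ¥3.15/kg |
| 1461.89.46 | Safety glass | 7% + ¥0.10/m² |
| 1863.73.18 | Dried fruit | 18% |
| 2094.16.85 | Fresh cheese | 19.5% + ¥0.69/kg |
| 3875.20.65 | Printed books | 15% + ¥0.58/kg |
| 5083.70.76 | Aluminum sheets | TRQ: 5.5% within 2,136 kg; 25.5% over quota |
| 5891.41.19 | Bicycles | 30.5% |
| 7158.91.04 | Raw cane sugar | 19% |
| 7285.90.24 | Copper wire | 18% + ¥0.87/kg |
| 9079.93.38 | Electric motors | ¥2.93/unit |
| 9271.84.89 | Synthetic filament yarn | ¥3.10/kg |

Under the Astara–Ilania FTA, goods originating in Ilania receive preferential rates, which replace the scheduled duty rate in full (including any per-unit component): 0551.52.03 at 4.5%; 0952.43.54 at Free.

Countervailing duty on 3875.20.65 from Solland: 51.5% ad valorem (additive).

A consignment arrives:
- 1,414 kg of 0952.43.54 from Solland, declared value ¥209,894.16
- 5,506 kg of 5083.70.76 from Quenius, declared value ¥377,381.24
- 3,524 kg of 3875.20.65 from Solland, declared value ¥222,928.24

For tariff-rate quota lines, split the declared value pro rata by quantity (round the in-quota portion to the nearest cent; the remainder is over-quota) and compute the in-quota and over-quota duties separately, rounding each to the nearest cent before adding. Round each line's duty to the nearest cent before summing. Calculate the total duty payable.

Line 1 (0952.43.54, Solland, 1,414 kg, ¥209,894.16):
Base rate for 0952.43.54 is ¥3.15/kg.
0952.43.54 has an FTA preferential rate, but origin Solland is not Ilania; base rate stands.
Duty = 1,414 × ¥3.15 = ¥4,454.10.
Line 2 (5083.70.76, Quenius, 5,506 kg, ¥377,381.24):
Code 5083.70.76 is under a tariff-rate quota (threshold 2,136 kg). In-quota: 2,136 kg at 5.5%; over-quota: 3,370 kg at 25.5%.
Pro-rata value split: in-quota = ¥377,381.24 × 2,136/5,506 = ¥146,401.44; over-quota = ¥377,381.24 − ¥146,401.44 = ¥230,979.80.
In-quota duty = ¥146,401.44 × 5.5% = ¥8,052.08. Over-quota duty = ¥230,979.80 × 25.5% = ¥58,899.85.
Line duty = ¥8,052.08 + ¥58,899.85 = ¥66,951.93.
Line 3 (3875.20.65, Solland, 3,524 kg, ¥222,928.24):
Base rate for 3875.20.65 is 15% + ¥0.58/kg.
Additional duty on 3875.20.65 from Solland: +51.5%. Applied ad valorem rate: 15% + 51.5% = 66.5%.
Duty = ¥222,928.24 × 66.5% + 3,524 × ¥0.58 = ¥150,291.20.
Total = ¥4,454.10 + ¥66,951.93 + ¥150,291.20 = ¥221,697.23.

¥221,697.23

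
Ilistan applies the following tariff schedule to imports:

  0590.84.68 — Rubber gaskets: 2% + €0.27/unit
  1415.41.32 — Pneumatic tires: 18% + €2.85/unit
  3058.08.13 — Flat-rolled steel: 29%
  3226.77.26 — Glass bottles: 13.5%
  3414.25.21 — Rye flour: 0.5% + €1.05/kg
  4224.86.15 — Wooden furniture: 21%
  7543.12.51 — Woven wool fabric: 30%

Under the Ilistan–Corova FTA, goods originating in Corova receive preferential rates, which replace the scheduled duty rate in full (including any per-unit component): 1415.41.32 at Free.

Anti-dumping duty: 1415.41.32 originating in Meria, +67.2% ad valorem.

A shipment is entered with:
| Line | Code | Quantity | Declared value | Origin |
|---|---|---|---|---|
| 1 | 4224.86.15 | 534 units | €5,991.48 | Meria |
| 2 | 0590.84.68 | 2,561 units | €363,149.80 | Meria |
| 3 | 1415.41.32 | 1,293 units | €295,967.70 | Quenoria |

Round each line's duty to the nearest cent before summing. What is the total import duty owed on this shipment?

Line 1 (4224.86.15, Meria, 534 units, €5,991.48):
Base rate for 4224.86.15 is 21%.
Duty = €5,991.48 × 21% = €1,258.21.
Line 2 (0590.84.68, Meria, 2,561 units, €363,149.80):
Base rate for 0590.84.68 is 2% + €0.27/unit.
Duty = €363,149.80 × 2% + 2,561 × €0.27 = €7,954.47.
Line 3 (1415.41.32, Quenoria, 1,293 units, €295,967.70):
Base rate for 1415.41.32 is 18% + €2.85/unit.
1415.41.32 has an FTA preferential rate, but origin Quenoria is not Corova; base rate stands.
The additional-duty order on 1415.41.32 targets Meria, not Quenoria; it does not apply.
Duty = €295,967.70 × 18% + 1,293 × €2.85 = €56,959.24.
Total = €1,258.21 + €7,954.47 + €56,959.24 = €66,171.92.

€66,171.92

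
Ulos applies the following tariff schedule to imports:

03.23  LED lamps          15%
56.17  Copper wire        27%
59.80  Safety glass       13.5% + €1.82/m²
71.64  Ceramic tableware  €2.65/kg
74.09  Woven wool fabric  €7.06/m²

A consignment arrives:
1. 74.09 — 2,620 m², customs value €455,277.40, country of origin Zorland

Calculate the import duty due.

€18,497.20

Line 1 (74.09, Zorland, 2,620 m², €455,277.40):
Base rate for 74.09 is €7.06/m².
Duty = 2,620 × €7.06 = €18,497.20.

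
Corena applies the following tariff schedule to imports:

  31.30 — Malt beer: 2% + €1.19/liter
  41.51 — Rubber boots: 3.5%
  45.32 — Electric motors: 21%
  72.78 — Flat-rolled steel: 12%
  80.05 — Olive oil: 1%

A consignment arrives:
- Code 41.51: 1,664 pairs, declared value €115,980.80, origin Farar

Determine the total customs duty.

Line 1 (41.51, Farar, 1,664 pairs, €115,980.80):
Base rate for 41.51 is 3.5%.
Duty = €115,980.80 × 3.5% = €4,059.33.

€4,059.33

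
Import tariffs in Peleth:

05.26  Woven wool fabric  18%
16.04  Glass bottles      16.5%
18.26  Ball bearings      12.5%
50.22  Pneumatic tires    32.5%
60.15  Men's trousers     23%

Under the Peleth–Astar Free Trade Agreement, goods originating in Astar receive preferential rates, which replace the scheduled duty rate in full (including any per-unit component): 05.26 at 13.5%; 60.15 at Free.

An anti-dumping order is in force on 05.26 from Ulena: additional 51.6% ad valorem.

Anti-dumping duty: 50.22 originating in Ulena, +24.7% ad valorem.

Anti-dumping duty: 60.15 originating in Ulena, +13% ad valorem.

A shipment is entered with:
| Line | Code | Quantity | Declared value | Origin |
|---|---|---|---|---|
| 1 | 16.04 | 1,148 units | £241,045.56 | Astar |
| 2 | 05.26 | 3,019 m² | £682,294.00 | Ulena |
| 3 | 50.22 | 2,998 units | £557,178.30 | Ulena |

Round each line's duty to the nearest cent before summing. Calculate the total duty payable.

£833,355.13

Line 1 (16.04, Astar, 1,148 units, £241,045.56):
Base rate for 16.04 is 16.5%.
Origin Astar is the FTA partner but 16.04 is not on the preference list; base rate stands.
Duty = £241,045.56 × 16.5% = £39,772.52.
Line 2 (05.26, Ulena, 3,019 m², £682,294.00):
Base rate for 05.26 is 18%.
05.26 has an FTA preferential rate, but origin Ulena is not Astar; base rate stands.
Additional duty on 05.26 from Ulena: +51.6%. Applied ad valorem rate: 18% + 51.6% = 69.6%.
Duty = £682,294.00 × 69.6% = £474,876.62.
Line 3 (50.22, Ulena, 2,998 units, £557,178.30):
Base rate for 50.22 is 32.5%.
Additional duty on 50.22 from Ulena: +24.7%. Applied ad valorem rate: 32.5% + 24.7% = 57.2%.
Duty = £557,178.30 × 57.2% = £318,705.99.
Total = £39,772.52 + £474,876.62 + £318,705.99 = £833,355.13.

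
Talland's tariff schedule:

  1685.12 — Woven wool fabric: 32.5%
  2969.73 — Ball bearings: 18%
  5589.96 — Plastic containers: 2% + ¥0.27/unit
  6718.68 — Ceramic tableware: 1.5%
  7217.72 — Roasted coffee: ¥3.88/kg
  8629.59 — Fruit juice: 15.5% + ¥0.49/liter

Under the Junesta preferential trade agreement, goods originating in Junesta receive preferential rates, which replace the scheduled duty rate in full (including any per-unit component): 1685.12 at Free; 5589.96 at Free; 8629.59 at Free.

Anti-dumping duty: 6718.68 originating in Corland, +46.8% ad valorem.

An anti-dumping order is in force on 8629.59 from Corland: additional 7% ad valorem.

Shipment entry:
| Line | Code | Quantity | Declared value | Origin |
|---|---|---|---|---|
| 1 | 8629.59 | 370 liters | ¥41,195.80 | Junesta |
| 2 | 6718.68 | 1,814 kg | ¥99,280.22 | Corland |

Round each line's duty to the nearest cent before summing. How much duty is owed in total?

¥47,952.35

Line 1 (8629.59, Junesta, 370 liters, ¥41,195.80):
Base rate for 8629.59 is 15.5% + ¥0.49/liter.
Origin Junesta qualifies under the Talland–Junesta agreement and 8629.59 is covered: preferential rate Free applies instead.
The additional-duty order on 8629.59 targets Corland, not Junesta; it does not apply.
Duty = ¥41,195.80 × 0% = ¥0.00.
Line 2 (6718.68, Corland, 1,814 kg, ¥99,280.22):
Base rate for 6718.68 is 1.5%.
Additional duty on 6718.68 from Corland: +46.8%. Applied ad valorem rate: 1.5% + 46.8% = 48.3%.
Duty = ¥99,280.22 × 48.3% = ¥47,952.35.
Total = ¥0.00 + ¥47,952.35 = ¥47,952.35.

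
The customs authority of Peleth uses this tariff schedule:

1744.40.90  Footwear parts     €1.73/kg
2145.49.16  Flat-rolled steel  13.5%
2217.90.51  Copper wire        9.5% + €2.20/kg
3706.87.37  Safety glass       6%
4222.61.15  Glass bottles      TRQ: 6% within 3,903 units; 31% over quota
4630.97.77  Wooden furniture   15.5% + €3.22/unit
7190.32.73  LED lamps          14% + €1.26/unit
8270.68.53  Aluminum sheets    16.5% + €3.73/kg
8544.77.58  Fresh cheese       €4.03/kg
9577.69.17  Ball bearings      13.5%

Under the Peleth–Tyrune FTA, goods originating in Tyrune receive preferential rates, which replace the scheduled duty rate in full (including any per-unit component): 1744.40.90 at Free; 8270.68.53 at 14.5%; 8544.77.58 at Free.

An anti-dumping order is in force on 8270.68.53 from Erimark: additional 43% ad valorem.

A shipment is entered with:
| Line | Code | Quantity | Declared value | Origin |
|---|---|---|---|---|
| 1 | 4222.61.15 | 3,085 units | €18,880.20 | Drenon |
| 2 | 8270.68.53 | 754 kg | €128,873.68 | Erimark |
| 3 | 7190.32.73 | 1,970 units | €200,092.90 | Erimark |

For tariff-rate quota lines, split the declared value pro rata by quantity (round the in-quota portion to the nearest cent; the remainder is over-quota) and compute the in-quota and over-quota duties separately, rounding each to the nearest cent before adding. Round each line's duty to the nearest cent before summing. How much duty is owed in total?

€111,120.28

Line 1 (4222.61.15, Drenon, 3,085 units, €18,880.20):
Code 4222.61.15 is under a tariff-rate quota (threshold 3,903 units). Quantity 3,085 units is within the quota, so the in-quota rate 6% applies to the full value.
Duty = €18,880.20 × 6% = €1,132.81.
Line 2 (8270.68.53, Erimark, 754 kg, €128,873.68):
Base rate for 8270.68.53 is 16.5% + €3.73/kg.
8270.68.53 has an FTA preferential rate, but origin Erimark is not Tyrune; base rate stands.
Additional duty on 8270.68.53 from Erimark: +43%. Applied ad valorem rate: 16.5% + 43% = 59.5%.
Duty = €128,873.68 × 59.5% + 754 × €3.73 = €79,492.26.
Line 3 (7190.32.73, Erimark, 1,970 units, €200,092.90):
Base rate for 7190.32.73 is 14% + €1.26/unit.
Duty = €200,092.90 × 14% + 1,970 × €1.26 = €30,495.21.
Total = €1,132.81 + €79,492.26 + €30,495.21 = €111,120.28.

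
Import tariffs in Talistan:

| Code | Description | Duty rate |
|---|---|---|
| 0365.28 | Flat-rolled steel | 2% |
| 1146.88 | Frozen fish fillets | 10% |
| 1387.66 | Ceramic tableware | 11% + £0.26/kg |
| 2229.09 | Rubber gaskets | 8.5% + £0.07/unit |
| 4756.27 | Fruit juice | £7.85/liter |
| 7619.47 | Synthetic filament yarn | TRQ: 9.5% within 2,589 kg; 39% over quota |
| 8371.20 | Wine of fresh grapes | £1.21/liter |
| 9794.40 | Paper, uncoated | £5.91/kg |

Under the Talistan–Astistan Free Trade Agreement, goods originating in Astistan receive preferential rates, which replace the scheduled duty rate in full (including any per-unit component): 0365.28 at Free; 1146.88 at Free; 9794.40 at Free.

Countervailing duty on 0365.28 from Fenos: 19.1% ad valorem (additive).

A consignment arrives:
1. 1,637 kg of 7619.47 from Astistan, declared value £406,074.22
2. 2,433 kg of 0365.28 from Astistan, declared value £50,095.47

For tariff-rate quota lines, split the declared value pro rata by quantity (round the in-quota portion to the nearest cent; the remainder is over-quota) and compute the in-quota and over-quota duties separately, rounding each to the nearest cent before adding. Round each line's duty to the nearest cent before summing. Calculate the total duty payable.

£38,577.05

Line 1 (7619.47, Astistan, 1,637 kg, £406,074.22):
Code 7619.47 is under a tariff-rate quota (threshold 2,589 kg). Quantity 1,637 kg is within the quota, so the in-quota rate 9.5% applies to the full value.
Duty = £406,074.22 × 9.5% = £38,577.05.
Line 2 (0365.28, Astistan, 2,433 kg, £50,095.47):
Base rate for 0365.28 is 2%.
Origin Astistan qualifies under the Talistan–Astistan agreement and 0365.28 is covered: preferential rate Free applies instead.
The additional-duty order on 0365.28 targets Fenos, not Astistan; it does not apply.
Duty = £50,095.47 × 0% = £0.00.
Total = £38,577.05 + £0.00 = £38,577.05.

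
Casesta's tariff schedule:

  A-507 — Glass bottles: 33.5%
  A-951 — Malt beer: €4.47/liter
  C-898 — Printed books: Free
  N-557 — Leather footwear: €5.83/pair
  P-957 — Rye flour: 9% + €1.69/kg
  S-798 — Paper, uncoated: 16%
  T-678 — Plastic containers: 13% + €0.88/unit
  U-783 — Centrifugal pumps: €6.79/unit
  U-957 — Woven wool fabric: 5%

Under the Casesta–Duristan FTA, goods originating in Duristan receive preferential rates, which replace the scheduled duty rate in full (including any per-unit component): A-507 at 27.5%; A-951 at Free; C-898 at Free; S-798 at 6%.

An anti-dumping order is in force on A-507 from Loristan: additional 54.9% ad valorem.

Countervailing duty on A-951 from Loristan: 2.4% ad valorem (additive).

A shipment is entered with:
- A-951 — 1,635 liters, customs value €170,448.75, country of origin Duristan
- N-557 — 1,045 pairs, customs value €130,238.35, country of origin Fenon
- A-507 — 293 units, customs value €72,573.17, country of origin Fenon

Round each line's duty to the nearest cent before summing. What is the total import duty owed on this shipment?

€30,404.36

Line 1 (A-951, Duristan, 1,635 liters, €170,448.75):
Base rate for A-951 is €4.47/liter.
Origin Duristan qualifies under the Casesta–Duristan agreement and A-951 is covered: preferential rate Free applies instead.
The additional-duty order on A-951 targets Loristan, not Duristan; it does not apply.
Duty = €170,448.75 × 0% = €0.00.
Line 2 (N-557, Fenon, 1,045 pairs, €130,238.35):
Base rate for N-557 is €5.83/pair.
Duty = 1,045 × €5.83 = €6,092.35.
Line 3 (A-507, Fenon, 293 units, €72,573.17):
Base rate for A-507 is 33.5%.
A-507 has an FTA preferential rate, but origin Fenon is not Duristan; base rate stands.
The additional-duty order on A-507 targets Loristan, not Fenon; it does not apply.
Duty = €72,573.17 × 33.5% = €24,312.01.
Total = €0.00 + €6,092.35 + €24,312.01 = €30,404.36.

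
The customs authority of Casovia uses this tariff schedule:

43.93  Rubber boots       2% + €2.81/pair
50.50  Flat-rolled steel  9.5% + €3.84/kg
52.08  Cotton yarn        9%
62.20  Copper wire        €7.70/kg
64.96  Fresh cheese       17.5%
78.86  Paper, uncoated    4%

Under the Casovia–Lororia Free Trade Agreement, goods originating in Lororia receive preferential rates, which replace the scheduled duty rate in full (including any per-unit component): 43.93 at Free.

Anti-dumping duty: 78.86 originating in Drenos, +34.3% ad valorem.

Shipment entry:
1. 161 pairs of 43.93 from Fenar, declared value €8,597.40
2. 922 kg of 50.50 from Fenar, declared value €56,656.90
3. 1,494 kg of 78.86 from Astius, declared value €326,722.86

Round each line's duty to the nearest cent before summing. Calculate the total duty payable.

Line 1 (43.93, Fenar, 161 pairs, €8,597.40):
Base rate for 43.93 is 2% + €2.81/pair.
43.93 has an FTA preferential rate, but origin Fenar is not Lororia; base rate stands.
Duty = €8,597.40 × 2% + 161 × €2.81 = €624.36.
Line 2 (50.50, Fenar, 922 kg, €56,656.90):
Base rate for 50.50 is 9.5% + €3.84/kg.
Duty = €56,656.90 × 9.5% + 922 × €3.84 = €8,922.89.
Line 3 (78.86, Astius, 1,494 kg, €326,722.86):
Base rate for 78.86 is 4%.
The additional-duty order on 78.86 targets Drenos, not Astius; it does not apply.
Duty = €326,722.86 × 4% = €13,068.91.
Total = €624.36 + €8,922.89 + €13,068.91 = €22,616.16.

€22,616.16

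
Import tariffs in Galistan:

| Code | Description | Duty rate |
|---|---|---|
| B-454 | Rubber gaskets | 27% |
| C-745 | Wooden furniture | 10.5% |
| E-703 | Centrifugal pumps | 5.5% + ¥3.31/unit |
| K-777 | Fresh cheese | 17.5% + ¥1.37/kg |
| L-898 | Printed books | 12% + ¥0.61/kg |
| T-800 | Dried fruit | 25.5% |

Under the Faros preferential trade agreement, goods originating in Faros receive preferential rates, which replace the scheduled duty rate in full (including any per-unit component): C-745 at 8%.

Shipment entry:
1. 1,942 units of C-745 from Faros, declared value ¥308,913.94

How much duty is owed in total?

¥24,713.12

Line 1 (C-745, Faros, 1,942 units, ¥308,913.94):
Base rate for C-745 is 10.5%.
Origin Faros qualifies under the Galistan–Faros agreement and C-745 is covered: preferential rate 8% applies instead.
Duty = ¥308,913.94 × 8% = ¥24,713.12.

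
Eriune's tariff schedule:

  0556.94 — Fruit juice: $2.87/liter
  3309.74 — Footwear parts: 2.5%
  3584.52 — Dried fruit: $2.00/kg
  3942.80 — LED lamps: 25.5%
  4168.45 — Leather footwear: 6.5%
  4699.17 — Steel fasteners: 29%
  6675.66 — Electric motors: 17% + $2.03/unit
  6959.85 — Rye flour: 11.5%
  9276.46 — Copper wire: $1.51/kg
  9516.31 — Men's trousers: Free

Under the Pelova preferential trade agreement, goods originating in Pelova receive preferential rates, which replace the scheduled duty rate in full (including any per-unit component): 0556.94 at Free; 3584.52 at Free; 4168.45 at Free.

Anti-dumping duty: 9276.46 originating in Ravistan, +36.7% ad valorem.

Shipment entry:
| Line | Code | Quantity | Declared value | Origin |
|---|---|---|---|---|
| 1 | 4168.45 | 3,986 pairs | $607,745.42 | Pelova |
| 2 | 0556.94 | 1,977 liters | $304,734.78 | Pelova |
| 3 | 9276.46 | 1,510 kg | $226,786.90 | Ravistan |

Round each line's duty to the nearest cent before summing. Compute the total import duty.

$85,510.89

Line 1 (4168.45, Pelova, 3,986 pairs, $607,745.42):
Base rate for 4168.45 is 6.5%.
Origin Pelova qualifies under the Eriune–Pelova agreement and 4168.45 is covered: preferential rate Free applies instead.
Duty = $607,745.42 × 0% = $0.00.
Line 2 (0556.94, Pelova, 1,977 liters, $304,734.78):
Base rate for 0556.94 is $2.87/liter.
Origin Pelova qualifies under the Eriune–Pelova agreement and 0556.94 is covered: preferential rate Free applies instead.
Duty = $304,734.78 × 0% = $0.00.
Line 3 (9276.46, Ravistan, 1,510 kg, $226,786.90):
Base rate for 9276.46 is $1.51/kg.
Additional duty on 9276.46 from Ravistan: +36.7% ad valorem. Applied ad valorem rate = 36.7%.
Duty = $226,786.90 × 36.7% + 1,510 × $1.51 = $85,510.89.
Total = $0.00 + $0.00 + $85,510.89 = $85,510.89.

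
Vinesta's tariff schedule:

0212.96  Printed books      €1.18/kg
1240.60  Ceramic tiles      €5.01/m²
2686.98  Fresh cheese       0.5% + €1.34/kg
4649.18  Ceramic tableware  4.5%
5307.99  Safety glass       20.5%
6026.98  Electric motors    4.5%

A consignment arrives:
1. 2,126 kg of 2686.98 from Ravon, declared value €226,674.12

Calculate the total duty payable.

€3,982.21

Line 1 (2686.98, Ravon, 2,126 kg, €226,674.12):
Base rate for 2686.98 is 0.5% + €1.34/kg.
Duty = €226,674.12 × 0.5% + 2,126 × €1.34 = €3,982.21.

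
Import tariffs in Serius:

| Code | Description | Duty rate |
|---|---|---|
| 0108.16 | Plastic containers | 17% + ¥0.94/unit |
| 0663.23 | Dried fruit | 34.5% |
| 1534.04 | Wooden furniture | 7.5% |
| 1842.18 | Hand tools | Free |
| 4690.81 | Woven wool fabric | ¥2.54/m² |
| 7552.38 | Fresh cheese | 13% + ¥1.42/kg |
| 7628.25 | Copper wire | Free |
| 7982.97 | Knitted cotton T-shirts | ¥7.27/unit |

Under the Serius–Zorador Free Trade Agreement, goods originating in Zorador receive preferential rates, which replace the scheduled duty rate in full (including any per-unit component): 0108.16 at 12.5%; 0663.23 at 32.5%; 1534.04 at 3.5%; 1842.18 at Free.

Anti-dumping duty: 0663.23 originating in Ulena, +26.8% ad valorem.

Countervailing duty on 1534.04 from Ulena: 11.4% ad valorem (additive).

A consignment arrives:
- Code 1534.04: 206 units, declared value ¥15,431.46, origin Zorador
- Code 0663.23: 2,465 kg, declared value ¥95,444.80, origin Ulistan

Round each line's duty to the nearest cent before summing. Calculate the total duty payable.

¥33,468.56

Line 1 (1534.04, Zorador, 206 units, ¥15,431.46):
Base rate for 1534.04 is 7.5%.
Origin Zorador qualifies under the Serius–Zorador agreement and 1534.04 is covered: preferential rate 3.5% applies instead.
The additional-duty order on 1534.04 targets Ulena, not Zorador; it does not apply.
Duty = ¥15,431.46 × 3.5% = ¥540.10.
Line 2 (0663.23, Ulistan, 2,465 kg, ¥95,444.80):
Base rate for 0663.23 is 34.5%.
0663.23 has an FTA preferential rate, but origin Ulistan is not Zorador; base rate stands.
The additional-duty order on 0663.23 targets Ulena, not Ulistan; it does not apply.
Duty = ¥95,444.80 × 34.5% = ¥32,928.46.
Total = ¥540.10 + ¥32,928.46 = ¥33,468.56.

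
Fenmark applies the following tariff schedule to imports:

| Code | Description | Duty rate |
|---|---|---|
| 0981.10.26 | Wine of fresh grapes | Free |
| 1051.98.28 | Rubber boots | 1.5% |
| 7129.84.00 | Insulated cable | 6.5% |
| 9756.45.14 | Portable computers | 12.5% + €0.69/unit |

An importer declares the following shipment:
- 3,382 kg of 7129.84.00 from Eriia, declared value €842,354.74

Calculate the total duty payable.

€54,753.06

Line 1 (7129.84.00, Eriia, 3,382 kg, €842,354.74):
Base rate for 7129.84.00 is 6.5%.
Duty = €842,354.74 × 6.5% = €54,753.06.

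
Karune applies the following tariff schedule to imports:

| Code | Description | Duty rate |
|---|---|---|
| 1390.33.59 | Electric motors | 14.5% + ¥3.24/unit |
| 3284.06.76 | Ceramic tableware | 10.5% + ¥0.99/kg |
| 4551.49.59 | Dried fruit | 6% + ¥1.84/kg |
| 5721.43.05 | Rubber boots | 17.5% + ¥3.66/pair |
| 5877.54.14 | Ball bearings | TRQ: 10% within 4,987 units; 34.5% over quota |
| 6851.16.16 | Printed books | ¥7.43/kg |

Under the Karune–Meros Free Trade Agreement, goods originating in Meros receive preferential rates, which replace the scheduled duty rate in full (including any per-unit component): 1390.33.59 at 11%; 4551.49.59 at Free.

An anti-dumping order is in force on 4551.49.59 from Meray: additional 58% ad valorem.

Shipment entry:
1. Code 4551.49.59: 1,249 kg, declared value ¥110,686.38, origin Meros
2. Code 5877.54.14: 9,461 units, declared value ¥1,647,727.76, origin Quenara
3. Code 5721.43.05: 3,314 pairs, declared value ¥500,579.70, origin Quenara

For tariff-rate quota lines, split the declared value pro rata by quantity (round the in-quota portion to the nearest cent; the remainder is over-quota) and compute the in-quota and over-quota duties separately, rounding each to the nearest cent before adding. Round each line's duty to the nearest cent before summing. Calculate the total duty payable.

Line 1 (4551.49.59, Meros, 1,249 kg, ¥110,686.38):
Base rate for 4551.49.59 is 6% + ¥1.84/kg.
Origin Meros qualifies under the Karune–Meros agreement and 4551.49.59 is covered: preferential rate Free applies instead.
The additional-duty order on 4551.49.59 targets Meray, not Meros; it does not apply.
Duty = ¥110,686.38 × 0% = ¥0.00.
Line 2 (5877.54.14, Quenara, 9,461 units, ¥1,647,727.76):
Code 5877.54.14 is under a tariff-rate quota (threshold 4,987 units). In-quota: 4,987 units at 10%; over-quota: 4,474 units at 34.5%.
Pro-rata value split: in-quota = ¥1,647,727.76 × 4,987/9,461 = ¥868,535.92; over-quota = ¥1,647,727.76 − ¥868,535.92 = ¥779,191.84.
In-quota duty = ¥868,535.92 × 10% = ¥86,853.59. Over-quota duty = ¥779,191.84 × 34.5% = ¥268,821.18.
Line duty = ¥86,853.59 + ¥268,821.18 = ¥355,674.77.
Line 3 (5721.43.05, Quenara, 3,314 pairs, ¥500,579.70):
Base rate for 5721.43.05 is 17.5% + ¥3.66/pair.
Duty = ¥500,579.70 × 17.5% + 3,314 × ¥3.66 = ¥99,730.69.
Total = ¥0.00 + ¥355,674.77 + ¥99,730.69 = ¥455,405.46.

¥455,405.46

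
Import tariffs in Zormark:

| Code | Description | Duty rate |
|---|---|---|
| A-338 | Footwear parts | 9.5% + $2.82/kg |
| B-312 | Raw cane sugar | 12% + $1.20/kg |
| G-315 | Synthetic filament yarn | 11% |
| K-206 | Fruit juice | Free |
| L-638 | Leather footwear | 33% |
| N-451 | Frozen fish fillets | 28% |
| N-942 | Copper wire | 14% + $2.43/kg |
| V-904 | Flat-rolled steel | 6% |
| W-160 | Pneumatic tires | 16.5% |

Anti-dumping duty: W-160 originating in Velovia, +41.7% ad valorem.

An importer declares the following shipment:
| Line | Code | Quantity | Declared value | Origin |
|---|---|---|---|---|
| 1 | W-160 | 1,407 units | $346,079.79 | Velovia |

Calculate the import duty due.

$201,418.44

Line 1 (W-160, Velovia, 1,407 units, $346,079.79):
Base rate for W-160 is 16.5%.
Additional duty on W-160 from Velovia: +41.7%. Applied ad valorem rate: 16.5% + 41.7% = 58.2%.
Duty = $346,079.79 × 58.2% = $201,418.44.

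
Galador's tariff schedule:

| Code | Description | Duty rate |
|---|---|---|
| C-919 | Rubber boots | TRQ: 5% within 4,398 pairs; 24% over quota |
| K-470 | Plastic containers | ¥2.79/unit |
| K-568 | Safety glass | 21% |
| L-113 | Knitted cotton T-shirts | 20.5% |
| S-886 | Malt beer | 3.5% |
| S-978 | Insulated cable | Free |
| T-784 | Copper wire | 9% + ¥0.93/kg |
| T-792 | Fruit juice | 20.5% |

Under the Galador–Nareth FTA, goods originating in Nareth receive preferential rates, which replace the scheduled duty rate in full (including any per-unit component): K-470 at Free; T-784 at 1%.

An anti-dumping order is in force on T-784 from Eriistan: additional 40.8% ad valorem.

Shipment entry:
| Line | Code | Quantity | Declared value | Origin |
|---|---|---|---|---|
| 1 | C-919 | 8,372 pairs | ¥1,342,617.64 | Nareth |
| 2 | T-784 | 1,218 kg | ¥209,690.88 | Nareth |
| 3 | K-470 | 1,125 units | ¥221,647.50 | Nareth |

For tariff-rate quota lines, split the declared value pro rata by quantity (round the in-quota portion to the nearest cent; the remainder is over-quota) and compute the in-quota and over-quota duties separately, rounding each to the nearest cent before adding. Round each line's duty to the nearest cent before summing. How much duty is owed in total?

¥190,316.76

Line 1 (C-919, Nareth, 8,372 pairs, ¥1,342,617.64):
Code C-919 is under a tariff-rate quota (threshold 4,398 pairs). In-quota: 4,398 pairs at 5%; over-quota: 3,974 pairs at 24%.
Pro-rata value split: in-quota = ¥1,342,617.64 × 4,398/8,372 = ¥705,307.26; over-quota = ¥1,342,617.64 − ¥705,307.26 = ¥637,310.38.
In-quota duty = ¥705,307.26 × 5% = ¥35,265.36. Over-quota duty = ¥637,310.38 × 24% = ¥152,954.49.
Line duty = ¥35,265.36 + ¥152,954.49 = ¥188,219.85.
Line 2 (T-784, Nareth, 1,218 kg, ¥209,690.88):
Base rate for T-784 is 9% + ¥0.93/kg.
Origin Nareth qualifies under the Galador–Nareth agreement and T-784 is covered: preferential rate 1% applies instead.
The additional-duty order on T-784 targets Eriistan, not Nareth; it does not apply.
Duty = ¥209,690.88 × 1% = ¥2,096.91.
Line 3 (K-470, Nareth, 1,125 units, ¥221,647.50):
Base rate for K-470 is ¥2.79/unit.
Origin Nareth qualifies under the Galador–Nareth agreement and K-470 is covered: preferential rate Free applies instead.
Duty = ¥221,647.50 × 0% = ¥0.00.
Total = ¥188,219.85 + ¥2,096.91 + ¥0.00 = ¥190,316.76.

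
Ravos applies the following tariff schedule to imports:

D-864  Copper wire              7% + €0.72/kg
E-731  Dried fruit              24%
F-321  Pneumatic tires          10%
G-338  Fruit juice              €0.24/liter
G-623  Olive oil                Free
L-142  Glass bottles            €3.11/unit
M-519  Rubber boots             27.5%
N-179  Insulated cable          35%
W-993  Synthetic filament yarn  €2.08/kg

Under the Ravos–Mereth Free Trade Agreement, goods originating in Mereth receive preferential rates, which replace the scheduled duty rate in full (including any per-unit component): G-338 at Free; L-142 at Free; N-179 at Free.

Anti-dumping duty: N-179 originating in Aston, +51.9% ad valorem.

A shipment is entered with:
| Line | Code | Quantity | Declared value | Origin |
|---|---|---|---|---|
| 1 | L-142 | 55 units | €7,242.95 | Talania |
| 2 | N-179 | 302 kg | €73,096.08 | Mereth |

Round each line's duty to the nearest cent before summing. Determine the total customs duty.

Line 1 (L-142, Talania, 55 units, €7,242.95):
Base rate for L-142 is €3.11/unit.
L-142 has an FTA preferential rate, but origin Talania is not Mereth; base rate stands.
Duty = 55 × €3.11 = €171.05.
Line 2 (N-179, Mereth, 302 kg, €73,096.08):
Base rate for N-179 is 35%.
Origin Mereth qualifies under the Ravos–Mereth agreement and N-179 is covered: preferential rate Free applies instead.
The additional-duty order on N-179 targets Aston, not Mereth; it does not apply.
Duty = €73,096.08 × 0% = €0.00.
Total = €171.05 + €0.00 = €171.05.

€171.05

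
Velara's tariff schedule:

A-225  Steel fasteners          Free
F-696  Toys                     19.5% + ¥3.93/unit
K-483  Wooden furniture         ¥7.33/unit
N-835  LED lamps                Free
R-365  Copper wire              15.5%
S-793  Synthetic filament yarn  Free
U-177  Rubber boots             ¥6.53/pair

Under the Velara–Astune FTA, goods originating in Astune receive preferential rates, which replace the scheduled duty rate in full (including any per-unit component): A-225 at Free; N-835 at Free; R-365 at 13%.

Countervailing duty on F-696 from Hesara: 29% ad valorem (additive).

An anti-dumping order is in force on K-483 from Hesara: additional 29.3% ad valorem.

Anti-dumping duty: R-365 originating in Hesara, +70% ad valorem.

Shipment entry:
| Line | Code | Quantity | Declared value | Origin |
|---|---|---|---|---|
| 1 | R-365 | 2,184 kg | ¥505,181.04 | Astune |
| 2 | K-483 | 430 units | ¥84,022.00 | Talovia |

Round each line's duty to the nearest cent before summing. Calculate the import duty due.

¥68,825.44

Line 1 (R-365, Astune, 2,184 kg, ¥505,181.04):
Base rate for R-365 is 15.5%.
Origin Astune qualifies under the Velara–Astune agreement and R-365 is covered: preferential rate 13% applies instead.
The additional-duty order on R-365 targets Hesara, not Astune; it does not apply.
Duty = ¥505,181.04 × 13% = ¥65,673.54.
Line 2 (K-483, Talovia, 430 units, ¥84,022.00):
Base rate for K-483 is ¥7.33/unit.
The additional-duty order on K-483 targets Hesara, not Talovia; it does not apply.
Duty = 430 × ¥7.33 = ¥3,151.90.
Total = ¥65,673.54 + ¥3,151.90 = ¥68,825.44.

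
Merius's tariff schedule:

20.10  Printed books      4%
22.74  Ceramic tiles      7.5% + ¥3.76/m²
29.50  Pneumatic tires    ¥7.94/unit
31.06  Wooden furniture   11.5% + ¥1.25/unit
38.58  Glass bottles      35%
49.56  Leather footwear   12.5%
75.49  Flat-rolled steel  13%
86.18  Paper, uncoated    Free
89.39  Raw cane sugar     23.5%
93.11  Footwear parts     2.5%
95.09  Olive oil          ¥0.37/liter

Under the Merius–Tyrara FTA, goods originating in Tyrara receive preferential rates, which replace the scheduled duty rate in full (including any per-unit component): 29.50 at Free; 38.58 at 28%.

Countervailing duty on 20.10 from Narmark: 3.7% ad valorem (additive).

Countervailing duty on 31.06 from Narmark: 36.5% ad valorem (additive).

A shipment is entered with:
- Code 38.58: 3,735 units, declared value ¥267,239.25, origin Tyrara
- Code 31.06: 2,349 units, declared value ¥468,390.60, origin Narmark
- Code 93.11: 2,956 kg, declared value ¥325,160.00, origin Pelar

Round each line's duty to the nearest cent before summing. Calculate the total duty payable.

Line 1 (38.58, Tyrara, 3,735 units, ¥267,239.25):
Base rate for 38.58 is 35%.
Origin Tyrara qualifies under the Merius–Tyrara agreement and 38.58 is covered: preferential rate 28% applies instead.
Duty = ¥267,239.25 × 28% = ¥74,826.99.
Line 2 (31.06, Narmark, 2,349 units, ¥468,390.60):
Base rate for 31.06 is 11.5% + ¥1.25/unit.
Additional duty on 31.06 from Narmark: +36.5%. Applied ad valorem rate: 11.5% + 36.5% = 48%.
Duty = ¥468,390.60 × 48% + 2,349 × ¥1.25 = ¥227,763.74.
Line 3 (93.11, Pelar, 2,956 kg, ¥325,160.00):
Base rate for 93.11 is 2.5%.
Duty = ¥325,160.00 × 2.5% = ¥8,129.00.
Total = ¥74,826.99 + ¥227,763.74 + ¥8,129.00 = ¥310,719.73.

¥310,719.73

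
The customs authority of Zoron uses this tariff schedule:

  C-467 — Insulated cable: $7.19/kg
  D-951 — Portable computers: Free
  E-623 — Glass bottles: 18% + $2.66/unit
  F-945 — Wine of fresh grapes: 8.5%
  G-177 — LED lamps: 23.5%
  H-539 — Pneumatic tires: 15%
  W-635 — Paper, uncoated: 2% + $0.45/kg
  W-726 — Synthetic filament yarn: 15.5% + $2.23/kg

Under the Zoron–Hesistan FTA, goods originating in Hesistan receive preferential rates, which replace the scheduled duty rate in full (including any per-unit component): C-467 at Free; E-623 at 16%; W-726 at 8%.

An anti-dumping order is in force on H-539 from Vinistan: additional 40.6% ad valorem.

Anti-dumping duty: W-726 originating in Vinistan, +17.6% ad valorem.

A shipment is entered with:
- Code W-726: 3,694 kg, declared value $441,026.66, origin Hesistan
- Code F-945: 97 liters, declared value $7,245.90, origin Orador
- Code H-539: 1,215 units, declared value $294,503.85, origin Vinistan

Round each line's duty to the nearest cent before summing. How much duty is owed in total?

$199,642.17

Line 1 (W-726, Hesistan, 3,694 kg, $441,026.66):
Base rate for W-726 is 15.5% + $2.23/kg.
Origin Hesistan qualifies under the Zoron–Hesistan agreement and W-726 is covered: preferential rate 8% applies instead.
The additional-duty order on W-726 targets Vinistan, not Hesistan; it does not apply.
Duty = $441,026.66 × 8% = $35,282.13.
Line 2 (F-945, Orador, 97 liters, $7,245.90):
Base rate for F-945 is 8.5%.
Duty = $7,245.90 × 8.5% = $615.90.
Line 3 (H-539, Vinistan, 1,215 units, $294,503.85):
Base rate for H-539 is 15%.
Additional duty on H-539 from Vinistan: +40.6%. Applied ad valorem rate: 15% + 40.6% = 55.6%.
Duty = $294,503.85 × 55.6% = $163,744.14.
Total = $35,282.13 + $615.90 + $163,744.14 = $199,642.17.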